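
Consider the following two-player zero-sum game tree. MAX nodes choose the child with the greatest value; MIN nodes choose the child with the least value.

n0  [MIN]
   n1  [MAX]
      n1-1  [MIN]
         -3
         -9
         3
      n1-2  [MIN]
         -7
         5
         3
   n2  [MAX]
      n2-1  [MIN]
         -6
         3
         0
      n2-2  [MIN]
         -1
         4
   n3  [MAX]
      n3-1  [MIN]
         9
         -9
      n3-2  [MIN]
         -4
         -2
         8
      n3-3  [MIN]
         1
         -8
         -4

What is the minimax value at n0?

-7

n1-1 (MIN): min(-3, -9, 3) = -9
n1-2 (MIN): min(-7, 5, 3) = -7
n1 (MAX): max(-9, -7) = -7
n2-1 (MIN): min(-6, 3, 0) = -6
n2-2 (MIN): min(-1, 4) = -1
n2 (MAX): max(-6, -1) = -1
n3-1 (MIN): min(9, -9) = -9
n3-2 (MIN): min(-4, -2, 8) = -4
n3-3 (MIN): min(1, -8, -4) = -8
n3 (MAX): max(-9, -4, -8) = -4
n0 (MIN): min(-7, -1, -4) = -7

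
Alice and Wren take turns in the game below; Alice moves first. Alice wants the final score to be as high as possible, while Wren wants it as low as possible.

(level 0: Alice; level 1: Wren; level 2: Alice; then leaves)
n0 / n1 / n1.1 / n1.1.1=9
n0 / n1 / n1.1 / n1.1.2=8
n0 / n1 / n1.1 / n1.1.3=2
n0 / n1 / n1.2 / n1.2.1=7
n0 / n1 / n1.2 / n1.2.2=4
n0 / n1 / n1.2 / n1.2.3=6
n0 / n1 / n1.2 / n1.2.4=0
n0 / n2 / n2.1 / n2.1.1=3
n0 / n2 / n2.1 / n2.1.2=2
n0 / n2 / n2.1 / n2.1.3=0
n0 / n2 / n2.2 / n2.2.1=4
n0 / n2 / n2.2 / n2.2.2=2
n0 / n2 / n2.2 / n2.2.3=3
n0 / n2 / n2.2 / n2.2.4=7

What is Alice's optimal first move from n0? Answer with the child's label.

n1

n1.1 (Alice): max(9, 8, 2) = 9
n1.2 (Alice): max(7, 4, 6, 0) = 7
n1 (Wren): min(9, 7) = 7
n2.1 (Alice): max(3, 2, 0) = 3
n2.2 (Alice): max(4, 2, 3, 7) = 7
n2 (Wren): min(3, 7) = 3
n0 (Alice): max(7, 3) = 7
Alice at n0 wants the highest of {n1=7, n2=3}, so chooses n1.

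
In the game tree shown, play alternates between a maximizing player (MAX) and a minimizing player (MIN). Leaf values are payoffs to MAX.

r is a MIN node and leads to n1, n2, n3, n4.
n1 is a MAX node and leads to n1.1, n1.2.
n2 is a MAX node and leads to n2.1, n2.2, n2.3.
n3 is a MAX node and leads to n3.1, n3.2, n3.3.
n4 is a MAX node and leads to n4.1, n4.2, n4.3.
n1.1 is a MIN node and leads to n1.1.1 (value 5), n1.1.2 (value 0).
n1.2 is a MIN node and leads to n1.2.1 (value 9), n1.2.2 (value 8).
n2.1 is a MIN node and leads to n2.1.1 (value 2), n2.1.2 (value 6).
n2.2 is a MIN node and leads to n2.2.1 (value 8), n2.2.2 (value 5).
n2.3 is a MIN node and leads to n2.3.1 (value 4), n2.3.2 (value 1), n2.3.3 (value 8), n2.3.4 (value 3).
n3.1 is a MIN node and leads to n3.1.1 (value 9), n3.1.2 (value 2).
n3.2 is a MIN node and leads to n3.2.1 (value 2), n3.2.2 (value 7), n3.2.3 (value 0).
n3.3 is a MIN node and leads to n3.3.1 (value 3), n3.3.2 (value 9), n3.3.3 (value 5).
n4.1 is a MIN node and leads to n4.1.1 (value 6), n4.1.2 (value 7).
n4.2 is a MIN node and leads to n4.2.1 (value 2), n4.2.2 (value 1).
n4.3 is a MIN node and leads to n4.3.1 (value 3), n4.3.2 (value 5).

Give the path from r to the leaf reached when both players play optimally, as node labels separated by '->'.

r -> n3 -> n3.3 -> n3.3.1

n1.1 (MIN): min(5, 0) = 0
n1.2 (MIN): min(9, 8) = 8
n1 (MAX): max(0, 8) = 8
n2.1 (MIN): min(2, 6) = 2
n2.2 (MIN): min(8, 5) = 5
n2.3 (MIN): min(4, 1, 8, 3) = 1
n2 (MAX): max(2, 5, 1) = 5
n3.1 (MIN): min(9, 2) = 2
n3.2 (MIN): min(2, 7, 0) = 0
n3.3 (MIN): min(3, 9, 5) = 3
n3 (MAX): max(2, 0, 3) = 3
n4.1 (MIN): min(6, 7) = 6
n4.2 (MIN): min(2, 1) = 1
n4.3 (MIN): min(3, 5) = 3
n4 (MAX): max(6, 1, 3) = 6
r (MIN): min(8, 5, 3, 6) = 3
At r, MIN picks n3 (lowest: 3).
At n3, MAX picks n3.3 (highest: 3).
At n3.3, MIN picks n3.3.1 (lowest: 3).
Terminal value 3.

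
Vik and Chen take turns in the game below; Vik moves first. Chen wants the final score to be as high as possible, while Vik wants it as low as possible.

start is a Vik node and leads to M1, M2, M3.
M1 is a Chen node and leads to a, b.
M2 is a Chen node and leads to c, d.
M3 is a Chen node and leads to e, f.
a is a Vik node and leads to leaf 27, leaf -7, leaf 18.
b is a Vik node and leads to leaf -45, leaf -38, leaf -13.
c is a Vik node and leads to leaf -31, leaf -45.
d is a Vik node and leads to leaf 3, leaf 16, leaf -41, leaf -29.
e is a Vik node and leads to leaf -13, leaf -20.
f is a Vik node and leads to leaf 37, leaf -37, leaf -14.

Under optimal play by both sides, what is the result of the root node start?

-41

a (Vik): min(27, -7, 18) = -7
b (Vik): min(-45, -38, -13) = -45
M1 (Chen): max(-7, -45) = -7
c (Vik): min(-31, -45) = -45
d (Vik): min(3, 16, -41, -29) = -41
M2 (Chen): max(-45, -41) = -41
e (Vik): min(-13, -20) = -20
f (Vik): min(37, -37, -14) = -37
M3 (Chen): max(-20, -37) = -20
start (Vik): min(-7, -41, -20) = -41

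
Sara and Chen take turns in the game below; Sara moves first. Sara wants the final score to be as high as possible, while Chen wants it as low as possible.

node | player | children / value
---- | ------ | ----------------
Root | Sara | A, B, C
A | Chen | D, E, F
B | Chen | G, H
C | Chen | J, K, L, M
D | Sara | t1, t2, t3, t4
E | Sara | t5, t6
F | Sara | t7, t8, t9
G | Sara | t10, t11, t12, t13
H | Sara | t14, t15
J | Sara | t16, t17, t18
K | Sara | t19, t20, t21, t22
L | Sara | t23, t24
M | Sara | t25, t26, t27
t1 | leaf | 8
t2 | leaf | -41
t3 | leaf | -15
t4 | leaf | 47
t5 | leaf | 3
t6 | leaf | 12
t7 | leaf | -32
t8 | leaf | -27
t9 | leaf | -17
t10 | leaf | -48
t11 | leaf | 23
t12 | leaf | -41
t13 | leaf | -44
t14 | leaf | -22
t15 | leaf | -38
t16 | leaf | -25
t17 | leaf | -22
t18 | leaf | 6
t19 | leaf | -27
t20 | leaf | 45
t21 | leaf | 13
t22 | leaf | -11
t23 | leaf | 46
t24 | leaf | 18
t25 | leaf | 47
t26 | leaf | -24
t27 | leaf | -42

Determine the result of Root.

D (Sara): max(8, -41, -15, 47) = 47
E (Sara): max(3, 12) = 12
F (Sara): max(-32, -27, -17) = -17
A (Chen): min(47, 12, -17) = -17
G (Sara): max(-48, 23, -41, -44) = 23
H (Sara): max(-22, -38) = -22
B (Chen): min(23, -22) = -22
J (Sara): max(-25, -22, 6) = 6
K (Sara): max(-27, 45, 13, -11) = 45
L (Sara): max(46, 18) = 46
M (Sara): max(47, -24, -42) = 47
C (Chen): min(6, 45, 46, 47) = 6
Root (Sara): max(-17, -22, 6) = 6

6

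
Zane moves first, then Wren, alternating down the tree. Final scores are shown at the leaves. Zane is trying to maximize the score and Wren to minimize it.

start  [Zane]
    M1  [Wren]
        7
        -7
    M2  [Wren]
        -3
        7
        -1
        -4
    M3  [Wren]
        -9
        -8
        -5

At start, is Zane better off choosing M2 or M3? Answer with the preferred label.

M2 (Wren): min(-3, 7, -1, -4) = -4
M3 (Wren): min(-9, -8, -5) = -9
Zane prefers the higher value; M2=-4, M3=-9. M2 is better since -4 > -9.

M2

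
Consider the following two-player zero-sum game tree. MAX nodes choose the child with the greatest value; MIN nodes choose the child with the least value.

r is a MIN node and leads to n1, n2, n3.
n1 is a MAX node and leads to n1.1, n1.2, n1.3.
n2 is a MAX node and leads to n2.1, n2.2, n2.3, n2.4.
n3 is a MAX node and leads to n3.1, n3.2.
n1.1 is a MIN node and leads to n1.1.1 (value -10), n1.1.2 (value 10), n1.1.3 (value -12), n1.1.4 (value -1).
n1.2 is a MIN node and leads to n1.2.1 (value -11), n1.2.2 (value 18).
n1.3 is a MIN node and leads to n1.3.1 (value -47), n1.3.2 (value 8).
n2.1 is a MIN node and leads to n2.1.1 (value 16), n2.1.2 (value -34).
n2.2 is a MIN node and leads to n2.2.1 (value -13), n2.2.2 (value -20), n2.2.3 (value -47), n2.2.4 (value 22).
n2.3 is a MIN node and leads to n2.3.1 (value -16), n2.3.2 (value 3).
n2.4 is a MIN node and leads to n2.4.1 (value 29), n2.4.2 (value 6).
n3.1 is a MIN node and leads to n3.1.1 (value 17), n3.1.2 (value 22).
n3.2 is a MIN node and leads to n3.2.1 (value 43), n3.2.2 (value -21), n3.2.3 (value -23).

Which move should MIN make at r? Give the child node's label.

n1.1 (MIN): min(-10, 10, -12, -1) = -12
n1.2 (MIN): min(-11, 18) = -11
n1.3 (MIN): min(-47, 8) = -47
n1 (MAX): max(-12, -11, -47) = -11
n2.1 (MIN): min(16, -34) = -34
n2.2 (MIN): min(-13, -20, -47, 22) = -47
n2.3 (MIN): min(-16, 3) = -16
n2.4 (MIN): min(29, 6) = 6
n2 (MAX): max(-34, -47, -16, 6) = 6
n3.1 (MIN): min(17, 22) = 17
n3.2 (MIN): min(43, -21, -23) = -23
n3 (MAX): max(17, -23) = 17
r (MIN): min(-11, 6, 17) = -11
MIN at r wants the lowest of {n1=-11, n2=6, n3=17}, so chooses n1.

n1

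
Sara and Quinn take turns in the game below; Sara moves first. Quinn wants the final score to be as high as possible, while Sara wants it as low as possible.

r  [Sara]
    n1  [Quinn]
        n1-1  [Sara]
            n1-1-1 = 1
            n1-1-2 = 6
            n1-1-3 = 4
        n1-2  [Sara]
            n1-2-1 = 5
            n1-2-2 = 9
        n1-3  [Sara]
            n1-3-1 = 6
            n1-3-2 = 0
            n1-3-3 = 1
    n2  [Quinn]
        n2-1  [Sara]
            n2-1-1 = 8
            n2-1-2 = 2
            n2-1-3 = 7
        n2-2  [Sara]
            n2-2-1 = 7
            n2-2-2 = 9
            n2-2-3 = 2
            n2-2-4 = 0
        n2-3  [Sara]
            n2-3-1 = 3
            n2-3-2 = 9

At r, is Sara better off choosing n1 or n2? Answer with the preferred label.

n2

n1-1 (Sara): min(1, 6, 4) = 1
n1-2 (Sara): min(5, 9) = 5
n1-3 (Sara): min(6, 0, 1) = 0
n1 (Quinn): max(1, 5, 0) = 5
n2-1 (Sara): min(8, 2, 7) = 2
n2-2 (Sara): min(7, 9, 2, 0) = 0
n2-3 (Sara): min(3, 9) = 3
n2 (Quinn): max(2, 0, 3) = 3
Sara prefers the lower value; n1=5, n2=3. n2 is better since 3 < 5.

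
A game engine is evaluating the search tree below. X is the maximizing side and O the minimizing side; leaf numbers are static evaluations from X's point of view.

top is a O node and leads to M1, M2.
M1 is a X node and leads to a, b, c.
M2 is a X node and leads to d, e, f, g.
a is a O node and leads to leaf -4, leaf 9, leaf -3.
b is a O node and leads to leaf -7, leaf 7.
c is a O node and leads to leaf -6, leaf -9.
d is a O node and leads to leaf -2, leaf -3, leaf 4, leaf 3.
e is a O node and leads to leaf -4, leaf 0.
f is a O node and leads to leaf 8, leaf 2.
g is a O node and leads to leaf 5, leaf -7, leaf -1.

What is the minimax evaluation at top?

-4

a (O): min(-4, 9, -3) = -4
b (O): min(-7, 7) = -7
c (O): min(-6, -9) = -9
M1 (X): max(-4, -7, -9) = -4
d (O): min(-2, -3, 4, 3) = -3
e (O): min(-4, 0) = -4
f (O): min(8, 2) = 2
g (O): min(5, -7, -1) = -7
M2 (X): max(-3, -4, 2, -7) = 2
top (O): min(-4, 2) = -4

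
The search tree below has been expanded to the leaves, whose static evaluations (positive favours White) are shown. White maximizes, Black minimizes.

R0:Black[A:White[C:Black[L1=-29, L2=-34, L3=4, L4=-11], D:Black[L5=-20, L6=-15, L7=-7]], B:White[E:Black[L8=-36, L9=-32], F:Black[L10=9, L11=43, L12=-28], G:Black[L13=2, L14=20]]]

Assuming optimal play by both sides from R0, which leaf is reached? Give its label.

L5

C (Black): min(-29, -34, 4, -11) = -34
D (Black): min(-20, -15, -7) = -20
A (White): max(-34, -20) = -20
E (Black): min(-36, -32) = -36
F (Black): min(9, 43, -28) = -28
G (Black): min(2, 20) = 2
B (White): max(-36, -28, 2) = 2
R0 (Black): min(-20, 2) = -20
At R0, Black picks A (lowest: -20).
At A, White picks D (highest: -20).
At D, Black picks L5 (lowest: -20).
Terminal value -20.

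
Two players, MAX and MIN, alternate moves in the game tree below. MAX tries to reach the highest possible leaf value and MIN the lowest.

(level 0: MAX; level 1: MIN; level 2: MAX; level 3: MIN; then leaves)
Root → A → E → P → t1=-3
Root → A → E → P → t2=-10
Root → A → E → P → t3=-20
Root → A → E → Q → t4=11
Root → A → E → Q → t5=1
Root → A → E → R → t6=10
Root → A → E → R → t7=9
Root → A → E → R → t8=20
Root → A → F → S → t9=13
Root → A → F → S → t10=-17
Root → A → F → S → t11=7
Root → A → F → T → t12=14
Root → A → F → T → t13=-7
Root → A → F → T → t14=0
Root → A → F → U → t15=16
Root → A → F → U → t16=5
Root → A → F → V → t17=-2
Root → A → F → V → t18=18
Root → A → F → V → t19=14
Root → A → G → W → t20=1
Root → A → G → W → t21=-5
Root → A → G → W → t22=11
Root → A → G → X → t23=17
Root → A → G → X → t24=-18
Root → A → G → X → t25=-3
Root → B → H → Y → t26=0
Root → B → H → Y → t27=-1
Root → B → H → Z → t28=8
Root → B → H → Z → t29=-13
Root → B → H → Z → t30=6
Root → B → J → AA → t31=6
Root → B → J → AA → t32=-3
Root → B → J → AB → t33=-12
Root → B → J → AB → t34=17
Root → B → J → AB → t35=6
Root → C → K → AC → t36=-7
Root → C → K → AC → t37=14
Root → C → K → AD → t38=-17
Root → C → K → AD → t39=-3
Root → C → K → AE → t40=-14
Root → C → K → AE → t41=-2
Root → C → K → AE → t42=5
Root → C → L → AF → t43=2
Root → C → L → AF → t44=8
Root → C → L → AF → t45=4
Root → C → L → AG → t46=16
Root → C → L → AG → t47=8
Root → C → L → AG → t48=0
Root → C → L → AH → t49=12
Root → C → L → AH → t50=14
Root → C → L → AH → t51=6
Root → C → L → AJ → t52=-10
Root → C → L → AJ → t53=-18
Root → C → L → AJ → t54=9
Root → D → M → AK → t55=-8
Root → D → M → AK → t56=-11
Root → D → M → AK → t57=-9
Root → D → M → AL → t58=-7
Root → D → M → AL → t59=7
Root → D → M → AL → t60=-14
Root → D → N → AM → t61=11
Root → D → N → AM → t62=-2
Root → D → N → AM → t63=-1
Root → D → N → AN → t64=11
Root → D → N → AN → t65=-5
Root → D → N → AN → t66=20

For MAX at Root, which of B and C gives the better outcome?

Y (MIN): min(0, -1) = -1
Z (MIN): min(8, -13, 6) = -13
H (MAX): max(-1, -13) = -1
AA (MIN): min(6, -3) = -3
AB (MIN): min(-12, 17, 6) = -12
J (MAX): max(-3, -12) = -3
B (MIN): min(-1, -3) = -3
AC (MIN): min(-7, 14) = -7
AD (MIN): min(-17, -3) = -17
AE (MIN): min(-14, -2, 5) = -14
K (MAX): max(-7, -17, -14) = -7
AF (MIN): min(2, 8, 4) = 2
AG (MIN): min(16, 8, 0) = 0
AH (MIN): min(12, 14, 6) = 6
AJ (MIN): min(-10, -18, 9) = -18
L (MAX): max(2, 0, 6, -18) = 6
C (MIN): min(-7, 6) = -7
MAX prefers the higher value; B=-3, C=-7. B is better since -3 > -7.

B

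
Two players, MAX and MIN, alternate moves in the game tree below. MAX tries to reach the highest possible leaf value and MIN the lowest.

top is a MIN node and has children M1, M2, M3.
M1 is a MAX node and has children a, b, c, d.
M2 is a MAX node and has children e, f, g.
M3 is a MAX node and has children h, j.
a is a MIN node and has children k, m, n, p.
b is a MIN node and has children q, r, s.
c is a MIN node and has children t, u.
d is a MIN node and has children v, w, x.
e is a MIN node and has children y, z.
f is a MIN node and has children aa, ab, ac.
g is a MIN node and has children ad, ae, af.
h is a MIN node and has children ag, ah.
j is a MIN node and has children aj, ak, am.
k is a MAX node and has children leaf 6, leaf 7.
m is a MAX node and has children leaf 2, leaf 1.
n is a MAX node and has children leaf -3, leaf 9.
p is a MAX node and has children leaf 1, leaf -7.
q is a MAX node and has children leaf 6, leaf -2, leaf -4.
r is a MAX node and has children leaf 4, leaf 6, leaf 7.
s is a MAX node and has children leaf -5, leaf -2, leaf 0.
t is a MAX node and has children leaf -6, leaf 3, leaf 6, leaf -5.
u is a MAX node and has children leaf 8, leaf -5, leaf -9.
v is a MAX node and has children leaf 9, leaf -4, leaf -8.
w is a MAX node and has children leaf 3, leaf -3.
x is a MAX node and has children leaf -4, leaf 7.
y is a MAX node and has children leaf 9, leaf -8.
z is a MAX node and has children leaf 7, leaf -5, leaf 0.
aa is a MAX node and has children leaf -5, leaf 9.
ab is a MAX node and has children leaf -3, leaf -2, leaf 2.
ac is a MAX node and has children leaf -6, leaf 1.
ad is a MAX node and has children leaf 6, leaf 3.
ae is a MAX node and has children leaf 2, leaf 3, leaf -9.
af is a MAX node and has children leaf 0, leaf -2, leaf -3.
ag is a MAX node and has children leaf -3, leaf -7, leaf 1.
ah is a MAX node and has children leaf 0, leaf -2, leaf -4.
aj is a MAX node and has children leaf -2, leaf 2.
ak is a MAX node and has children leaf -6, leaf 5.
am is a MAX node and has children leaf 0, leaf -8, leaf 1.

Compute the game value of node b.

q (MAX): max(6, -2, -4) = 6
r (MAX): max(4, 6, 7) = 7
s (MAX): max(-5, -2, 0) = 0
b (MIN): min(6, 7, 0) = 0

0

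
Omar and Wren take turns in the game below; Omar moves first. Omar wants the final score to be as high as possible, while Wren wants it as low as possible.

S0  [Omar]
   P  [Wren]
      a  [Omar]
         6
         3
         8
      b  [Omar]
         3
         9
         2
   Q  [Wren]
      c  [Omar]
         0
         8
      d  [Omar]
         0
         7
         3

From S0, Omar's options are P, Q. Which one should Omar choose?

P

a (Omar): max(6, 3, 8) = 8
b (Omar): max(3, 9, 2) = 9
P (Wren): min(8, 9) = 8
c (Omar): max(0, 8) = 8
d (Omar): max(0, 7, 3) = 7
Q (Wren): min(8, 7) = 7
S0 (Omar): max(8, 7) = 8
Omar at S0 wants the highest of {P=8, Q=7}, so chooses P.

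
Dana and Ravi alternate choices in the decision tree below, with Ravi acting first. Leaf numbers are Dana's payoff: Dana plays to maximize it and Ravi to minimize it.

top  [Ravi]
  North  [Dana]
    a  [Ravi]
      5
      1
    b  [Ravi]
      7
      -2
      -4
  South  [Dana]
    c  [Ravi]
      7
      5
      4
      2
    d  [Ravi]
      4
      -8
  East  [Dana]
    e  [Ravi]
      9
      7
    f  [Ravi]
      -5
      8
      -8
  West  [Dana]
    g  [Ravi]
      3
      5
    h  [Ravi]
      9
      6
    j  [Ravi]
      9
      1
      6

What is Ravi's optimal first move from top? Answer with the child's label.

North

a (Ravi): min(5, 1) = 1
b (Ravi): min(7, -2, -4) = -4
North (Dana): max(1, -4) = 1
c (Ravi): min(7, 5, 4, 2) = 2
d (Ravi): min(4, -8) = -8
South (Dana): max(2, -8) = 2
e (Ravi): min(9, 7) = 7
f (Ravi): min(-5, 8, -8) = -8
East (Dana): max(7, -8) = 7
g (Ravi): min(3, 5) = 3
h (Ravi): min(9, 6) = 6
j (Ravi): min(9, 1, 6) = 1
West (Dana): max(3, 6, 1) = 6
top (Ravi): min(1, 2, 7, 6) = 1
Ravi at top wants the lowest of {North=1, South=2, East=7, West=6}, so chooses North.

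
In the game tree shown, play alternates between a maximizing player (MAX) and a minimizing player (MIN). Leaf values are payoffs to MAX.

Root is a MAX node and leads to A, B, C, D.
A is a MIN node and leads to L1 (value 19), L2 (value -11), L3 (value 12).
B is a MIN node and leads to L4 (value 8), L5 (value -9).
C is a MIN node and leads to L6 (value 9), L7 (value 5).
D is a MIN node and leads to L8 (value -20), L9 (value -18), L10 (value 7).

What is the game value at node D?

-20

D (MIN): min(-20, -18, 7) = -20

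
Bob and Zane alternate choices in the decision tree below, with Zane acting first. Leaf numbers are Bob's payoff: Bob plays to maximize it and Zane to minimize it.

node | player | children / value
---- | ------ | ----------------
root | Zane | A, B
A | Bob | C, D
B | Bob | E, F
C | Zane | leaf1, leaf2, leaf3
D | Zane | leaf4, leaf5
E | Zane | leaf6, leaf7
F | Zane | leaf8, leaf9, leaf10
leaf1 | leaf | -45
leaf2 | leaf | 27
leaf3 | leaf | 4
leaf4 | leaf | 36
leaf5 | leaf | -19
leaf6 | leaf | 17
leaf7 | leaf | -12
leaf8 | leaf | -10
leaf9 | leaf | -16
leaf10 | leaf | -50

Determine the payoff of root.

-19

C (Zane): min(-45, 27, 4) = -45
D (Zane): min(36, -19) = -19
A (Bob): max(-45, -19) = -19
E (Zane): min(17, -12) = -12
F (Zane): min(-10, -16, -50) = -50
B (Bob): max(-12, -50) = -12
root (Zane): min(-19, -12) = -19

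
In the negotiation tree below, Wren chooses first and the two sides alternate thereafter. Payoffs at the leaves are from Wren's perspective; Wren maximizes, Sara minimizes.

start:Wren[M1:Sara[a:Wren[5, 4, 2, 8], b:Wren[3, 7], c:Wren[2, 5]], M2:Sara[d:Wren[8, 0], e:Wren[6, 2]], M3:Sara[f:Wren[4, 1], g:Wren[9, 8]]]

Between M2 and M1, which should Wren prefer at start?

d (Wren): max(8, 0) = 8
e (Wren): max(6, 2) = 6
M2 (Sara): min(8, 6) = 6
a (Wren): max(5, 4, 2, 8) = 8
b (Wren): max(3, 7) = 7
c (Wren): max(2, 5) = 5
M1 (Sara): min(8, 7, 5) = 5
Wren prefers the higher value; M2=6, M1=5. M2 is better since 6 > 5.

M2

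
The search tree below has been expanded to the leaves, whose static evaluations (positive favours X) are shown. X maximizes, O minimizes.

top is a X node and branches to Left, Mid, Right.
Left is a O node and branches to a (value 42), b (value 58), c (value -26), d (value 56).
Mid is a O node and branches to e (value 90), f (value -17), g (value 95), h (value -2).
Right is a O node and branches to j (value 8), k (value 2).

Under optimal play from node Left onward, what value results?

-26

Left (O): min(42, 58, -26, 56) = -26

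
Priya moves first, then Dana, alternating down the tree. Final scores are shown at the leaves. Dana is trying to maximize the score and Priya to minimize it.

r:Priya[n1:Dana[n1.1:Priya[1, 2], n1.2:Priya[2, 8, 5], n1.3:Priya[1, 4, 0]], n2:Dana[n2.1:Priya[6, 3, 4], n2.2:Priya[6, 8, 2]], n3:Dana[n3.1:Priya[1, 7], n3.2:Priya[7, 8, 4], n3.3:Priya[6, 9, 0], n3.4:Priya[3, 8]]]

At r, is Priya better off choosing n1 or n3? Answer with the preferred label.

n1

n1.1 (Priya): min(1, 2) = 1
n1.2 (Priya): min(2, 8, 5) = 2
n1.3 (Priya): min(1, 4, 0) = 0
n1 (Dana): max(1, 2, 0) = 2
n3.1 (Priya): min(1, 7) = 1
n3.2 (Priya): min(7, 8, 4) = 4
n3.3 (Priya): min(6, 9, 0) = 0
n3.4 (Priya): min(3, 8) = 3
n3 (Dana): max(1, 4, 0, 3) = 4
Priya prefers the lower value; n1=2, n3=4. n1 is better since 2 < 4.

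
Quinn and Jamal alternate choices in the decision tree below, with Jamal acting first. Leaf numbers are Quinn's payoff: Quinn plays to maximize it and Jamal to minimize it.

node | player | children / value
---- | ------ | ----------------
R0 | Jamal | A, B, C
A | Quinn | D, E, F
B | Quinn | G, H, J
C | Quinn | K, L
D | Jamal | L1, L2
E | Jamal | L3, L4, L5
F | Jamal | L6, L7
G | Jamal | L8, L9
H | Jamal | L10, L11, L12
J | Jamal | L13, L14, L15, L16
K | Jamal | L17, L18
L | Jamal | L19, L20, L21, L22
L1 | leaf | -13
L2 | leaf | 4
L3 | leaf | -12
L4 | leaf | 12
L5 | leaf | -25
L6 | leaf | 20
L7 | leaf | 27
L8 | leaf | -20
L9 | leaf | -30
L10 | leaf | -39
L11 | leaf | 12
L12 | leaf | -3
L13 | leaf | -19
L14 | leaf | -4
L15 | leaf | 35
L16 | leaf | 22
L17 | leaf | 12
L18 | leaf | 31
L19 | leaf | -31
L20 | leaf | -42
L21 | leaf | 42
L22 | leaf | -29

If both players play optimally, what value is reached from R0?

D (Jamal): min(-13, 4) = -13
E (Jamal): min(-12, 12, -25) = -25
F (Jamal): min(20, 27) = 20
A (Quinn): max(-13, -25, 20) = 20
G (Jamal): min(-20, -30) = -30
H (Jamal): min(-39, 12, -3) = -39
J (Jamal): min(-19, -4, 35, 22) = -19
B (Quinn): max(-30, -39, -19) = -19
K (Jamal): min(12, 31) = 12
L (Jamal): min(-31, -42, 42, -29) = -42
C (Quinn): max(12, -42) = 12
R0 (Jamal): min(20, -19, 12) = -19

-19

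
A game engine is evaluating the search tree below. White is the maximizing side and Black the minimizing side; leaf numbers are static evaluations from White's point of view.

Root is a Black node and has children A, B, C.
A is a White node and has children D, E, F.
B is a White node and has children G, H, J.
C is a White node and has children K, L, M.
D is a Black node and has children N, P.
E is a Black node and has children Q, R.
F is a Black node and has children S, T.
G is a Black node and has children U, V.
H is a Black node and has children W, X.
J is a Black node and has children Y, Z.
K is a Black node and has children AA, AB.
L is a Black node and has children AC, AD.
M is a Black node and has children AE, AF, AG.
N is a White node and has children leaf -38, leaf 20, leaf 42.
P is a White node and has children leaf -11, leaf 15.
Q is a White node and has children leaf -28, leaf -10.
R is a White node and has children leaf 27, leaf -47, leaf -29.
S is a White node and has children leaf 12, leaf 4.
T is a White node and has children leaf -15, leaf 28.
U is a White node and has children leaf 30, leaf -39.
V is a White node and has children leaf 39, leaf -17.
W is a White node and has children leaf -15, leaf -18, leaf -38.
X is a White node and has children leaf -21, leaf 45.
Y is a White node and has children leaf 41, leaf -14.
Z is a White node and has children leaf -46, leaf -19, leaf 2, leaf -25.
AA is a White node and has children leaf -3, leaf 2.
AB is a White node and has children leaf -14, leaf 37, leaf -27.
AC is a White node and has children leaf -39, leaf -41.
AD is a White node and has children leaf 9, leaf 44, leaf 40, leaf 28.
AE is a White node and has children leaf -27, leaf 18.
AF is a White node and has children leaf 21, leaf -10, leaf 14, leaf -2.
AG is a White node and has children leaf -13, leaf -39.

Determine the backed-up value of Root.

2

N (White): max(-38, 20, 42) = 42
P (White): max(-11, 15) = 15
D (Black): min(42, 15) = 15
Q (White): max(-28, -10) = -10
R (White): max(27, -47, -29) = 27
E (Black): min(-10, 27) = -10
S (White): max(12, 4) = 12
T (White): max(-15, 28) = 28
F (Black): min(12, 28) = 12
A (White): max(15, -10, 12) = 15
U (White): max(30, -39) = 30
V (White): max(39, -17) = 39
G (Black): min(30, 39) = 30
W (White): max(-15, -18, -38) = -15
X (White): max(-21, 45) = 45
H (Black): min(-15, 45) = -15
Y (White): max(41, -14) = 41
Z (White): max(-46, -19, 2, -25) = 2
J (Black): min(41, 2) = 2
B (White): max(30, -15, 2) = 30
AA (White): max(-3, 2) = 2
AB (White): max(-14, 37, -27) = 37
K (Black): min(2, 37) = 2
AC (White): max(-39, -41) = -39
AD (White): max(9, 44, 40, 28) = 44
L (Black): min(-39, 44) = -39
AE (White): max(-27, 18) = 18
AF (White): max(21, -10, 14, -2) = 21
AG (White): max(-13, -39) = -13
M (Black): min(18, 21, -13) = -13
C (White): max(2, -39, -13) = 2
Root (Black): min(15, 30, 2) = 2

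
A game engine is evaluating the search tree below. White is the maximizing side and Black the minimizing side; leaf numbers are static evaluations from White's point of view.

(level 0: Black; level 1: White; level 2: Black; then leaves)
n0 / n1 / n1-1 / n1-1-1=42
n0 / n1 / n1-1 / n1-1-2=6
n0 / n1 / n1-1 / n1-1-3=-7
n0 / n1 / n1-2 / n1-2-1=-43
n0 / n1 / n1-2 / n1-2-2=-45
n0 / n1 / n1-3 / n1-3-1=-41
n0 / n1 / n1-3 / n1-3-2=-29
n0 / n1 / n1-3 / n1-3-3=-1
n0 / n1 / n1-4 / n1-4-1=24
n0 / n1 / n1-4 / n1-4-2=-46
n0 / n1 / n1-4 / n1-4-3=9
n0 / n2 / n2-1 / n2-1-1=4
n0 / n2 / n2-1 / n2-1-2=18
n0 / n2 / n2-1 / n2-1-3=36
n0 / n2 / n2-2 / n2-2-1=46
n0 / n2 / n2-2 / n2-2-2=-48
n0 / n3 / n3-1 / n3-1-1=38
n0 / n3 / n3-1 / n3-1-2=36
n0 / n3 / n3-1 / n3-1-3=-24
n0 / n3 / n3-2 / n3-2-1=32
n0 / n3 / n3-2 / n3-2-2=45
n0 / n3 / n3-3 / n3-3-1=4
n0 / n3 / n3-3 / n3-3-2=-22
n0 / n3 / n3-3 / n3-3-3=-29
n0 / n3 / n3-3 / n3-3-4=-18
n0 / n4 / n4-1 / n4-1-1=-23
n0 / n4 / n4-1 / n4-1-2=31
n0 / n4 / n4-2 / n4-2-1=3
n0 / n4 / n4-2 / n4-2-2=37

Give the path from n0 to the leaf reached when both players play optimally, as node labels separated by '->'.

n1-1 (Black): min(42, 6, -7) = -7
n1-2 (Black): min(-43, -45) = -45
n1-3 (Black): min(-41, -29, -1) = -41
n1-4 (Black): min(24, -46, 9) = -46
n1 (White): max(-7, -45, -41, -46) = -7
n2-1 (Black): min(4, 18, 36) = 4
n2-2 (Black): min(46, -48) = -48
n2 (White): max(4, -48) = 4
n3-1 (Black): min(38, 36, -24) = -24
n3-2 (Black): min(32, 45) = 32
n3-3 (Black): min(4, -22, -29, -18) = -29
n3 (White): max(-24, 32, -29) = 32
n4-1 (Black): min(-23, 31) = -23
n4-2 (Black): min(3, 37) = 3
n4 (White): max(-23, 3) = 3
n0 (Black): min(-7, 4, 32, 3) = -7
At n0, Black picks n1 (lowest: -7).
At n1, White picks n1-1 (highest: -7).
At n1-1, Black picks n1-1-3 (lowest: -7).
Terminal value -7.

n0 -> n1 -> n1-1 -> n1-1-3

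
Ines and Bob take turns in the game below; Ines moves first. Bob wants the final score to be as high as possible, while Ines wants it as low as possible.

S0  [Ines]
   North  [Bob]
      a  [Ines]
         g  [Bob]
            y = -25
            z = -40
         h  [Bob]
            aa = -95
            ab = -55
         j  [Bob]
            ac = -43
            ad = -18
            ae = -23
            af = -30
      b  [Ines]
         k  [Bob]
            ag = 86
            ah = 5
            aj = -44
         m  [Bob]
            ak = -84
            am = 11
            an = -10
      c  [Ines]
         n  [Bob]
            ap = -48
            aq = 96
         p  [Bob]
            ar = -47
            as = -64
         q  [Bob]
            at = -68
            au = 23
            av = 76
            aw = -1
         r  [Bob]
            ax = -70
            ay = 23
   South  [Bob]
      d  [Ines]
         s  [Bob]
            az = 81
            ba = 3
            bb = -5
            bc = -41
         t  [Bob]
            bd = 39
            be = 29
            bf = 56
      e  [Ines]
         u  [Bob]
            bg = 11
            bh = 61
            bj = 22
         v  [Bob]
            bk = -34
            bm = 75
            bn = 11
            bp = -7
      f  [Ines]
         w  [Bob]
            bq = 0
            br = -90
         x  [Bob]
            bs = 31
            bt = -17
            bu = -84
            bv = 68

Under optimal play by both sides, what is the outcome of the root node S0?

11

g (Bob): max(-25, -40) = -25
h (Bob): max(-95, -55) = -55
j (Bob): max(-43, -18, -23, -30) = -18
a (Ines): min(-25, -55, -18) = -55
k (Bob): max(86, 5, -44) = 86
m (Bob): max(-84, 11, -10) = 11
b (Ines): min(86, 11) = 11
n (Bob): max(-48, 96) = 96
p (Bob): max(-47, -64) = -47
q (Bob): max(-68, 23, 76, -1) = 76
r (Bob): max(-70, 23) = 23
c (Ines): min(96, -47, 76, 23) = -47
North (Bob): max(-55, 11, -47) = 11
s (Bob): max(81, 3, -5, -41) = 81
t (Bob): max(39, 29, 56) = 56
d (Ines): min(81, 56) = 56
u (Bob): max(11, 61, 22) = 61
v (Bob): max(-34, 75, 11, -7) = 75
e (Ines): min(61, 75) = 61
w (Bob): max(0, -90) = 0
x (Bob): max(31, -17, -84, 68) = 68
f (Ines): min(0, 68) = 0
South (Bob): max(56, 61, 0) = 61
S0 (Ines): min(11, 61) = 11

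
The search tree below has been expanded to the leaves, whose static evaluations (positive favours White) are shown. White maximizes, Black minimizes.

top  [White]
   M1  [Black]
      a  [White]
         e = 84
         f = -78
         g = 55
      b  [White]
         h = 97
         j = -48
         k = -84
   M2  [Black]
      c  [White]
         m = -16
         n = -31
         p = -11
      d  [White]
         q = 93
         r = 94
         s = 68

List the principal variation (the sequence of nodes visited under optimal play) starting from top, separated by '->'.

a (White): max(84, -78, 55) = 84
b (White): max(97, -48, -84) = 97
M1 (Black): min(84, 97) = 84
c (White): max(-16, -31, -11) = -11
d (White): max(93, 94, 68) = 94
M2 (Black): min(-11, 94) = -11
top (White): max(84, -11) = 84
At top, White picks M1 (highest: 84).
At M1, Black picks a (lowest: 84).
At a, White picks e (highest: 84).
Terminal value 84.

top -> M1 -> a -> e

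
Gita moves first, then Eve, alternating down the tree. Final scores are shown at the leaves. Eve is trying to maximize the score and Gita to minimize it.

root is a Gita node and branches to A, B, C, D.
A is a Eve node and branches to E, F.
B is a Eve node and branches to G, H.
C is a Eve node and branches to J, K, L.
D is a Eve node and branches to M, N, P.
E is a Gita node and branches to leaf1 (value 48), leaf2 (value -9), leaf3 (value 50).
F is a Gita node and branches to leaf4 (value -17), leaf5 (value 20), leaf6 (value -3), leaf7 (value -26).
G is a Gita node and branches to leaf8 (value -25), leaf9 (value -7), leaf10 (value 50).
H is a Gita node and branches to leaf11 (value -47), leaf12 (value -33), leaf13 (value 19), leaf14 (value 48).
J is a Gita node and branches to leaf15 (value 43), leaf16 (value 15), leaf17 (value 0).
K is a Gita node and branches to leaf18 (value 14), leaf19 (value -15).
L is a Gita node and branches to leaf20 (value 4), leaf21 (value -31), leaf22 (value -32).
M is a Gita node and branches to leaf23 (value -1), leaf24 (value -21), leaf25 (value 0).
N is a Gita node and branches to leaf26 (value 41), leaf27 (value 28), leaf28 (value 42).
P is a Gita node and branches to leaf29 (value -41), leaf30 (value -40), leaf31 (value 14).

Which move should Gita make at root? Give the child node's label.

E (Gita): min(48, -9, 50) = -9
F (Gita): min(-17, 20, -3, -26) = -26
A (Eve): max(-9, -26) = -9
G (Gita): min(-25, -7, 50) = -25
H (Gita): min(-47, -33, 19, 48) = -47
B (Eve): max(-25, -47) = -25
J (Gita): min(43, 15, 0) = 0
K (Gita): min(14, -15) = -15
L (Gita): min(4, -31, -32) = -32
C (Eve): max(0, -15, -32) = 0
M (Gita): min(-1, -21, 0) = -21
N (Gita): min(41, 28, 42) = 28
P (Gita): min(-41, -40, 14) = -41
D (Eve): max(-21, 28, -41) = 28
root (Gita): min(-9, -25, 0, 28) = -25
Gita at root wants the lowest of {A=-9, B=-25, C=0, D=28}, so chooses B.

B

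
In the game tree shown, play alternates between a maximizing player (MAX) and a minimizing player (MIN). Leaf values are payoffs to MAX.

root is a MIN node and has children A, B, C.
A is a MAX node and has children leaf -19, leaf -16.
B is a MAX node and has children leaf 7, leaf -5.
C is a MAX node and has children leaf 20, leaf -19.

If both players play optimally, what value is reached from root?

A (MAX): max(-19, -16) = -16
B (MAX): max(7, -5) = 7
C (MAX): max(20, -19) = 20
root (MIN): min(-16, 7, 20) = -16

-16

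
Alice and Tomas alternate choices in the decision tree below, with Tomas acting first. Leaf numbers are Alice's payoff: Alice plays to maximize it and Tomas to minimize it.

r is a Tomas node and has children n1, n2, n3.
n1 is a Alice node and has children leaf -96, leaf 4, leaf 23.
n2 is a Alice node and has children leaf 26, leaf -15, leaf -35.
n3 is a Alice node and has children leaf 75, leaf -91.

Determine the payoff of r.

n1 (Alice): max(-96, 4, 23) = 23
n2 (Alice): max(26, -15, -35) = 26
n3 (Alice): max(75, -91) = 75
r (Tomas): min(23, 26, 75) = 23

23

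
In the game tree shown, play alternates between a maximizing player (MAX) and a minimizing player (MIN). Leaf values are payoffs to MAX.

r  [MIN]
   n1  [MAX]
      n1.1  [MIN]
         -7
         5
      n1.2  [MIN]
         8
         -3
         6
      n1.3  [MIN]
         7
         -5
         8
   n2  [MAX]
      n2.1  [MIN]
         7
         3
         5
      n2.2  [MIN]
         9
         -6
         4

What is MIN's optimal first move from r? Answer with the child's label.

n1

n1.1 (MIN): min(-7, 5) = -7
n1.2 (MIN): min(8, -3, 6) = -3
n1.3 (MIN): min(7, -5, 8) = -5
n1 (MAX): max(-7, -3, -5) = -3
n2.1 (MIN): min(7, 3, 5) = 3
n2.2 (MIN): min(9, -6, 4) = -6
n2 (MAX): max(3, -6) = 3
r (MIN): min(-3, 3) = -3
MIN at r wants the lowest of {n1=-3, n2=3}, so chooses n1.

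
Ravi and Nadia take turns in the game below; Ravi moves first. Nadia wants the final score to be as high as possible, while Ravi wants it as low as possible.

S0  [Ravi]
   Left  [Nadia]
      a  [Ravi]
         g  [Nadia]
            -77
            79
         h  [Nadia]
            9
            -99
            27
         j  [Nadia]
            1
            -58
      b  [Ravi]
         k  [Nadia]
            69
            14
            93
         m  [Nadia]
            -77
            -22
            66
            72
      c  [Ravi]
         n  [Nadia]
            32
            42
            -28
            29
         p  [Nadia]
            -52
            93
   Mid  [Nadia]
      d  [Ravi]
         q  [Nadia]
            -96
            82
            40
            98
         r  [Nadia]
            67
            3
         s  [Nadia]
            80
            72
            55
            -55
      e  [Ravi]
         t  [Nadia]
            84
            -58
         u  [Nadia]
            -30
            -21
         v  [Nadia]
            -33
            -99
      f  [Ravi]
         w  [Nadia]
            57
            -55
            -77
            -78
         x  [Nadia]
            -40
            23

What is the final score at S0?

67

g (Nadia): max(-77, 79) = 79
h (Nadia): max(9, -99, 27) = 27
j (Nadia): max(1, -58) = 1
a (Ravi): min(79, 27, 1) = 1
k (Nadia): max(69, 14, 93) = 93
m (Nadia): max(-77, -22, 66, 72) = 72
b (Ravi): min(93, 72) = 72
n (Nadia): max(32, 42, -28, 29) = 42
p (Nadia): max(-52, 93) = 93
c (Ravi): min(42, 93) = 42
Left (Nadia): max(1, 72, 42) = 72
q (Nadia): max(-96, 82, 40, 98) = 98
r (Nadia): max(67, 3) = 67
s (Nadia): max(80, 72, 55, -55) = 80
d (Ravi): min(98, 67, 80) = 67
t (Nadia): max(84, -58) = 84
u (Nadia): max(-30, -21) = -21
v (Nadia): max(-33, -99) = -33
e (Ravi): min(84, -21, -33) = -33
w (Nadia): max(57, -55, -77, -78) = 57
x (Nadia): max(-40, 23) = 23
f (Ravi): min(57, 23) = 23
Mid (Nadia): max(67, -33, 23) = 67
S0 (Ravi): min(72, 67) = 67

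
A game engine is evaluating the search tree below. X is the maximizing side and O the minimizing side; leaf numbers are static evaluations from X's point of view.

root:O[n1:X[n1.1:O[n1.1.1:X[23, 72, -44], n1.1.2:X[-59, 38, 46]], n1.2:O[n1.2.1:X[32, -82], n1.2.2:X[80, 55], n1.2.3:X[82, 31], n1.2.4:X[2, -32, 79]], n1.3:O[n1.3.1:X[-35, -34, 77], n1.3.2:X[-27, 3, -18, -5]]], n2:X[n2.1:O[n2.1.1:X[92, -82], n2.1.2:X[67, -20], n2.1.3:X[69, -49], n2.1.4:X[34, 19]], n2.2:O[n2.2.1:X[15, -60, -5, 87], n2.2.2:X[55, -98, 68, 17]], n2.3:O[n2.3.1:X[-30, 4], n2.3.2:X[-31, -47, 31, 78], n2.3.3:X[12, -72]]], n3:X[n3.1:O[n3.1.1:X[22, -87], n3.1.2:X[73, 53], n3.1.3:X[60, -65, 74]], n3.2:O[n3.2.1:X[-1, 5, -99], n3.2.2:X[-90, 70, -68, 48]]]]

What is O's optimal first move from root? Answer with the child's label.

n1.1.1 (X): max(23, 72, -44) = 72
n1.1.2 (X): max(-59, 38, 46) = 46
n1.1 (O): min(72, 46) = 46
n1.2.1 (X): max(32, -82) = 32
n1.2.2 (X): max(80, 55) = 80
n1.2.3 (X): max(82, 31) = 82
n1.2.4 (X): max(2, -32, 79) = 79
n1.2 (O): min(32, 80, 82, 79) = 32
n1.3.1 (X): max(-35, -34, 77) = 77
n1.3.2 (X): max(-27, 3, -18, -5) = 3
n1.3 (O): min(77, 3) = 3
n1 (X): max(46, 32, 3) = 46
n2.1.1 (X): max(92, -82) = 92
n2.1.2 (X): max(67, -20) = 67
n2.1.3 (X): max(69, -49) = 69
n2.1.4 (X): max(34, 19) = 34
n2.1 (O): min(92, 67, 69, 34) = 34
n2.2.1 (X): max(15, -60, -5, 87) = 87
n2.2.2 (X): max(55, -98, 68, 17) = 68
n2.2 (O): min(87, 68) = 68
n2.3.1 (X): max(-30, 4) = 4
n2.3.2 (X): max(-31, -47, 31, 78) = 78
n2.3.3 (X): max(12, -72) = 12
n2.3 (O): min(4, 78, 12) = 4
n2 (X): max(34, 68, 4) = 68
n3.1.1 (X): max(22, -87) = 22
n3.1.2 (X): max(73, 53) = 73
n3.1.3 (X): max(60, -65, 74) = 74
n3.1 (O): min(22, 73, 74) = 22
n3.2.1 (X): max(-1, 5, -99) = 5
n3.2.2 (X): max(-90, 70, -68, 48) = 70
n3.2 (O): min(5, 70) = 5
n3 (X): max(22, 5) = 22
root (O): min(46, 68, 22) = 22
O at root wants the lowest of {n1=46, n2=68, n3=22}, so chooses n3.

n3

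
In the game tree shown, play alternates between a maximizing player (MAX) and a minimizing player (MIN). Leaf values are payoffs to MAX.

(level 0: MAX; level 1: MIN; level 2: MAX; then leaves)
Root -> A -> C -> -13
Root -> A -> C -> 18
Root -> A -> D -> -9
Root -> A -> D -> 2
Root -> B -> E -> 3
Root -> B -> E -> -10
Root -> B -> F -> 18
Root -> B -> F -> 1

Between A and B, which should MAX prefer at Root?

C (MAX): max(-13, 18) = 18
D (MAX): max(-9, 2) = 2
A (MIN): min(18, 2) = 2
E (MAX): max(3, -10) = 3
F (MAX): max(18, 1) = 18
B (MIN): min(3, 18) = 3
MAX prefers the higher value; A=2, B=3. B is better since 3 > 2.

B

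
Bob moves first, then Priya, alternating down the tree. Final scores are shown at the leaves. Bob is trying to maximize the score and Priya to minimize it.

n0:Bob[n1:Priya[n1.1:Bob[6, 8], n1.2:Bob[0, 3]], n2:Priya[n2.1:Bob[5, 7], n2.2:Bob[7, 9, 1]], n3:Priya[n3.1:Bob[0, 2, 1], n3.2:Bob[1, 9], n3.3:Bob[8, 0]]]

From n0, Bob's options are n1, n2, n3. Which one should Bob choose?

n2

n1.1 (Bob): max(6, 8) = 8
n1.2 (Bob): max(0, 3) = 3
n1 (Priya): min(8, 3) = 3
n2.1 (Bob): max(5, 7) = 7
n2.2 (Bob): max(7, 9, 1) = 9
n2 (Priya): min(7, 9) = 7
n3.1 (Bob): max(0, 2, 1) = 2
n3.2 (Bob): max(1, 9) = 9
n3.3 (Bob): max(8, 0) = 8
n3 (Priya): min(2, 9, 8) = 2
n0 (Bob): max(3, 7, 2) = 7
Bob at n0 wants the highest of {n1=3, n2=7, n3=2}, so chooses n2.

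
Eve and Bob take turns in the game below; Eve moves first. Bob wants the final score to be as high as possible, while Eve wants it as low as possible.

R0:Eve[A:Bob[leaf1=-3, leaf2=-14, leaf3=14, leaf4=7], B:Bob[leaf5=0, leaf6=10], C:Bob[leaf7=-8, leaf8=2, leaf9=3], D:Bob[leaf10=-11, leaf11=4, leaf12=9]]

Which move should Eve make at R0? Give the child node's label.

C

A (Bob): max(-3, -14, 14, 7) = 14
B (Bob): max(0, 10) = 10
C (Bob): max(-8, 2, 3) = 3
D (Bob): max(-11, 4, 9) = 9
R0 (Eve): min(14, 10, 3, 9) = 3
Eve at R0 wants the lowest of {A=14, B=10, C=3, D=9}, so chooses C.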